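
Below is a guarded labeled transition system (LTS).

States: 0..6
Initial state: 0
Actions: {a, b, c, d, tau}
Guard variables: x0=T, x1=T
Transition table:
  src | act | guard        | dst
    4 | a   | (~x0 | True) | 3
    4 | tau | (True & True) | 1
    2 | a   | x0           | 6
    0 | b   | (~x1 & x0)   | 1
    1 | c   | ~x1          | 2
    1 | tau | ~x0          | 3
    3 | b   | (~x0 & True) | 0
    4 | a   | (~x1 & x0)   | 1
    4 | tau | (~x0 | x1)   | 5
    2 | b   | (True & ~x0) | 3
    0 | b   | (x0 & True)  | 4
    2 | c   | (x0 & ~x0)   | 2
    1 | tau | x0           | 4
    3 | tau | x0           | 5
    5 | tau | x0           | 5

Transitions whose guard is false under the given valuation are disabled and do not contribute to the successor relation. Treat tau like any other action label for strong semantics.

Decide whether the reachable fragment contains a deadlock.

Reach set: {0,1,3,4,5}
  0: b→4  [deg 1]
  1: tau→4  [deg 1]
  3: tau→5  [deg 1]
  4: a→3  tau→1  tau→5  [deg 3]
  5: tau→5  [deg 1]

Answer: DEADLOCK-FREE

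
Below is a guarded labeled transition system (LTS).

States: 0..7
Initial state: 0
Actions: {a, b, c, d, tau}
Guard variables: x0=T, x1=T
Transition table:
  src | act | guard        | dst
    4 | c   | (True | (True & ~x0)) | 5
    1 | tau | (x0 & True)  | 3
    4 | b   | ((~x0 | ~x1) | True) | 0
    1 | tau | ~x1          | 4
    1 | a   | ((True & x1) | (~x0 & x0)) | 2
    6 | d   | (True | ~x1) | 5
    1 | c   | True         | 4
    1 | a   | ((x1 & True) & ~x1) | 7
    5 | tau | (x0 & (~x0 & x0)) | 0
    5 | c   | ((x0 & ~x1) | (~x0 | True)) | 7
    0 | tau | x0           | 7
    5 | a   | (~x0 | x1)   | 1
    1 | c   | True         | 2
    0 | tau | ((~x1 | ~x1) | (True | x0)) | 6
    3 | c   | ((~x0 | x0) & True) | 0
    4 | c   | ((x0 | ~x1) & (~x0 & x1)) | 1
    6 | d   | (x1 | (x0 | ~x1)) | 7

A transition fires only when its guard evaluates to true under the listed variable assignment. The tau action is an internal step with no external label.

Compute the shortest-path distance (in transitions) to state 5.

BFS to 5:
  Layer 0: {0}
  Layer 1: {6,7}
  Layer 2: {5}
depth(5)=2, e.g. tau·d

Answer: 2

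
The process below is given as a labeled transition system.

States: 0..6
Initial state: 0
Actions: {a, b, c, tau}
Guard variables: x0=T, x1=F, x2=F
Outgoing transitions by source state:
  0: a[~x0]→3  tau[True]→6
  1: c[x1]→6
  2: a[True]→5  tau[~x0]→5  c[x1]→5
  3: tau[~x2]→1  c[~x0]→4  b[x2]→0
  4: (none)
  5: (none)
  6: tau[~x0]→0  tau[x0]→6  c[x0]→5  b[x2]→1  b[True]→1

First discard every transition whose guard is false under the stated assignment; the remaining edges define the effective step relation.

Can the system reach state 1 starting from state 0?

After dropping false guards: 6 live edges.
Layer 0: {0}
Layer 1: {6}  now seen {0,6}
Layer 2: {1,5}  now seen {0,1,5,6}
Reachable = {0,1,5,6}
witness 1: tau·b

Answer: REACHABLE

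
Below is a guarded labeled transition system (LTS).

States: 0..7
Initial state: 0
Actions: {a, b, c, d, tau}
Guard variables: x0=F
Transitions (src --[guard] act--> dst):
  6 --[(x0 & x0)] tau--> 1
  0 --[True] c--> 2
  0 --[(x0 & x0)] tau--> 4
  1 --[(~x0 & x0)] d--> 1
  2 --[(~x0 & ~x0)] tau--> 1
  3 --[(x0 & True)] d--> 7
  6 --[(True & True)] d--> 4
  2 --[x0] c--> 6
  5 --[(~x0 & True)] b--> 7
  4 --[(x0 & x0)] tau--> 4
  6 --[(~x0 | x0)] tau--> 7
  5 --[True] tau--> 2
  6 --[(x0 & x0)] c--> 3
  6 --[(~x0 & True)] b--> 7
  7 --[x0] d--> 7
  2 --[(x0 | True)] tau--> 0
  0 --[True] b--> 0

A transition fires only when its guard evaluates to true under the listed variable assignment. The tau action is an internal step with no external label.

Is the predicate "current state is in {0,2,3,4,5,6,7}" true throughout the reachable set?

Answer: INVARIANT VIOLATED at state 1

Trace:
Inv-set: {0,2,3,4,5,6,7}
Reachable = {0,1,2}
  0: ok
  1: outside
  2: ok
witness against invariant: c·tau → 1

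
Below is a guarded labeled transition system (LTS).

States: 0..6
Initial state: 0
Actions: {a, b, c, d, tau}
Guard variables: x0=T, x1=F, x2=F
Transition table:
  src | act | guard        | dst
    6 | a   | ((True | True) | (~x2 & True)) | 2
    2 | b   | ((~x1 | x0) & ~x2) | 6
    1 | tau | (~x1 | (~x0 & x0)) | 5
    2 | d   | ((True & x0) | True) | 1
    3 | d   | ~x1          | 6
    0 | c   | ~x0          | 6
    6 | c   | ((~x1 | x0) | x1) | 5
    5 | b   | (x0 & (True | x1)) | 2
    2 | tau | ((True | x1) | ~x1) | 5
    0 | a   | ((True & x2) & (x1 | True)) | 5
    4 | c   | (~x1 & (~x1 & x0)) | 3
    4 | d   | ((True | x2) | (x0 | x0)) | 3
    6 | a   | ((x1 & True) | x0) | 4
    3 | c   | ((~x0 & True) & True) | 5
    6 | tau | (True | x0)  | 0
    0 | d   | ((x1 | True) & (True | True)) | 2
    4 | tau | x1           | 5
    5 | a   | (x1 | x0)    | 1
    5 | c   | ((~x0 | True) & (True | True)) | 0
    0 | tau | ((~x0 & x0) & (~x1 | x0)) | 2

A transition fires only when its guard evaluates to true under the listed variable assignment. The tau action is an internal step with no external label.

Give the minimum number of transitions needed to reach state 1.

Answer: 2

Trace:
Breadth-first toward 1:
  Layer 0: {0}
  Layer 1: {2}
  Layer 2: {1,5,6}
depth(1)=2, e.g. d·d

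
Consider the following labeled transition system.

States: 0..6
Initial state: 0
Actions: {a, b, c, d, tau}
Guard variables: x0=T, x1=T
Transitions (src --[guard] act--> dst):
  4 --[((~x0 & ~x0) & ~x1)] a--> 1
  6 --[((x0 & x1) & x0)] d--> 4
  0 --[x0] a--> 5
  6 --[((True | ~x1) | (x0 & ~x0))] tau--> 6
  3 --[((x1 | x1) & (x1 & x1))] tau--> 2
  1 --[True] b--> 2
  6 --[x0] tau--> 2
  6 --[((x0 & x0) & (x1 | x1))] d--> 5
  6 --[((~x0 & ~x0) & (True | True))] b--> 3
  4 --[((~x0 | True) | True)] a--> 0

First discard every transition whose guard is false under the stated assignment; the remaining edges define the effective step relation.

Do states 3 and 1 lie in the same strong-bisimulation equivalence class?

Bisimulation quotient by refinement:
  P[0] = {{0,1,2,3,4,5,6}}
  P[1] = {{0,4},{1},{2,5},{3},{6}}
  P[2] = {{0},{1},{2,5},{3},{4},{6}}
6 equivalence class(es) (converged in 3)
[3]={3}  [1]={1}

Answer: NOT BISIMILAR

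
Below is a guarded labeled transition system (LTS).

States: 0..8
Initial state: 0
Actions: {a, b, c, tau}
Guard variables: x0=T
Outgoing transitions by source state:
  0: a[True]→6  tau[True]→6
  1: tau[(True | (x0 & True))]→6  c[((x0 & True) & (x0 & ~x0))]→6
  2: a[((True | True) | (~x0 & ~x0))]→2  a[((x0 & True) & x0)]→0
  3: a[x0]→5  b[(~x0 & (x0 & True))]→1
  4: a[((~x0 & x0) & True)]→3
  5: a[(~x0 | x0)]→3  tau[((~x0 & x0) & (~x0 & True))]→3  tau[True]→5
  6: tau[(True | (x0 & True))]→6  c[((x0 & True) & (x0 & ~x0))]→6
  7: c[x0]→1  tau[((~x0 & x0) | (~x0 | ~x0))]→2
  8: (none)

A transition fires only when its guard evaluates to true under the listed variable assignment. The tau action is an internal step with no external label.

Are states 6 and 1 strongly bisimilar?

Bisimulation quotient by refinement:
  round 0: {{0,1,2,3,4,5,6,7,8}}
  round 1: {{0,5},{1,6},{2,3},{4,8},{7}}
  round 2: {{0},{1,6},{2},{3},{4,8},{5},{7}}
stable after 3 split(s): 7 block(s)
[6]={1,6}  [1]={1,6}

Answer: BISIMILAR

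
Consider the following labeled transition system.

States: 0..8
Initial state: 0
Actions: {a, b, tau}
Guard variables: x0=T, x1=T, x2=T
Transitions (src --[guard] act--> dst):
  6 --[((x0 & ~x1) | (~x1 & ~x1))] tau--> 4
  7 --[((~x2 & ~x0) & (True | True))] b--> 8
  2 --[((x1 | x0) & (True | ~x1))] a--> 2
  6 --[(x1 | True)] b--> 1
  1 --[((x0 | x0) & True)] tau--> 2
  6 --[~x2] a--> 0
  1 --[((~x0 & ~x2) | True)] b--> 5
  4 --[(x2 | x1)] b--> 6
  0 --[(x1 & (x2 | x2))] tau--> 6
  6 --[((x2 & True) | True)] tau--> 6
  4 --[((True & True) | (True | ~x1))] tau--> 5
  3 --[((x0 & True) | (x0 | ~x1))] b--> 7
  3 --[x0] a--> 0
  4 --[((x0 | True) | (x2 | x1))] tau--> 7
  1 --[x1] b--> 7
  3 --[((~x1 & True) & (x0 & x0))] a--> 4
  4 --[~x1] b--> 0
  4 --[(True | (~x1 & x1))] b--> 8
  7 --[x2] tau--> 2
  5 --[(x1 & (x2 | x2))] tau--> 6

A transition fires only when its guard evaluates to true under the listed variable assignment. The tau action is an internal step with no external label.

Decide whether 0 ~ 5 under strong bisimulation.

Bisimulation quotient by refinement:
  round 0: {{0,1,2,3,4,5,6,7,8}}
  round 1: {{0,5,7},{1,4,6},{2},{3},{8}}
  round 2: {{0,5},{1},{2},{3},{4},{6},{7},{8}}
Fixed point at round 3; 8 class(es).
[0]={0,5}  [5]={0,5}

Answer: BISIMILAR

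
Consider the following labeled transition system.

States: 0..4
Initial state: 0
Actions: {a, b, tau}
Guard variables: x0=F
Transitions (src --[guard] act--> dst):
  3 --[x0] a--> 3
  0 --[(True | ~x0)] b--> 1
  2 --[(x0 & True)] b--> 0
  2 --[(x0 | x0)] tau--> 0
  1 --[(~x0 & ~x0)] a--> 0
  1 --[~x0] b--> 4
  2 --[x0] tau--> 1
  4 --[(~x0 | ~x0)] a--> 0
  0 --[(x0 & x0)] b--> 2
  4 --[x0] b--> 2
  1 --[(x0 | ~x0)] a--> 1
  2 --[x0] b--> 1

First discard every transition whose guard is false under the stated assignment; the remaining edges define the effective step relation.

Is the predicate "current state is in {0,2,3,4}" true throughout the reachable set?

Answer: INVARIANT VIOLATED at state 1

Working:
Allowed set {0,2,3,4}
Reachable = {0,1,4}
  0: safe
  1: outside
  4: safe
witness against invariant: b → 1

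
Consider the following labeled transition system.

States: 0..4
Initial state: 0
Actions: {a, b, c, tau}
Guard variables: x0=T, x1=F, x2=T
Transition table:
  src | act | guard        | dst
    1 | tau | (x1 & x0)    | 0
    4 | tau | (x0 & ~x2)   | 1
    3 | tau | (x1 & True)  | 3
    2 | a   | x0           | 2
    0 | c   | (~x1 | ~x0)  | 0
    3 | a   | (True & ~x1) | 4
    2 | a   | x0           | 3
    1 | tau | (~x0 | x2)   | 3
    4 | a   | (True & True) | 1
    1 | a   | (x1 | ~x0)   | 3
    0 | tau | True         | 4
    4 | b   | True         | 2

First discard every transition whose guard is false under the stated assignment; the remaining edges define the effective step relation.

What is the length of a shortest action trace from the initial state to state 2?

BFS to 2:
  depth 0: {0}
  depth 1: {4}
  depth 2: {1,2}
depth(2)=2, e.g. tau·b

Answer: 2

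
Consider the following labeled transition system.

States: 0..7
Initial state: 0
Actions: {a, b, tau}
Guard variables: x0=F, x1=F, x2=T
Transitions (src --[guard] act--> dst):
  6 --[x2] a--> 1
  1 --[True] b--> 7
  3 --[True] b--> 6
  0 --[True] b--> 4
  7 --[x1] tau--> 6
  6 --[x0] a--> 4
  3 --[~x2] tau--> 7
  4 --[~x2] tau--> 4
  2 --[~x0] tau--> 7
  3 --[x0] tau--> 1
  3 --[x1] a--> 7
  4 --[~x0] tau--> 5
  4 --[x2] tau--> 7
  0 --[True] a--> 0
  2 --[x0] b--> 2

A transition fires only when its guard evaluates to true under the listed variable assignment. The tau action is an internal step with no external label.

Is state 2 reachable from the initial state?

Answer: UNREACHABLE

Trace:
8 transition(s) survive guard evaluation.
depth 0: {0}
depth 1: {4}  now seen {0,4}
depth 2: {5,7}  now seen {0,4,5,7}
Reachable = {0,4,5,7}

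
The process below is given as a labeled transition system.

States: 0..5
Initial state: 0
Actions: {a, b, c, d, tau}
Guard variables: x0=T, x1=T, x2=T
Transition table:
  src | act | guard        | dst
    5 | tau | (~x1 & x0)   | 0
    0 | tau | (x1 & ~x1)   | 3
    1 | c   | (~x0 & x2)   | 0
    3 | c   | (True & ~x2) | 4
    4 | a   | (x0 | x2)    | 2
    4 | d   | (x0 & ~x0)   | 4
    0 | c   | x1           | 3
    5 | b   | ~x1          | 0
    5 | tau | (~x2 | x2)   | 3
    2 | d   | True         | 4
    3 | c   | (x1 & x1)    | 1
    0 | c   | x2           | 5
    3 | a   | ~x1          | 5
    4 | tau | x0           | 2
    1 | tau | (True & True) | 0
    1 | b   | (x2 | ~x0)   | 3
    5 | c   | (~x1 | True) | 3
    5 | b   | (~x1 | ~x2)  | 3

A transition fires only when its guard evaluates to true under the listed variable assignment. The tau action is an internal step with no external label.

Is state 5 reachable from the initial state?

Answer: REACHABLE

Working:
After dropping false guards: 10 live edges.
depth 0: {0}
depth 1: {3,5}  total {0,3,5}
depth 2: {1}  total {0,1,3,5}
Reach set: {0,1,3,5}
Path to 5: c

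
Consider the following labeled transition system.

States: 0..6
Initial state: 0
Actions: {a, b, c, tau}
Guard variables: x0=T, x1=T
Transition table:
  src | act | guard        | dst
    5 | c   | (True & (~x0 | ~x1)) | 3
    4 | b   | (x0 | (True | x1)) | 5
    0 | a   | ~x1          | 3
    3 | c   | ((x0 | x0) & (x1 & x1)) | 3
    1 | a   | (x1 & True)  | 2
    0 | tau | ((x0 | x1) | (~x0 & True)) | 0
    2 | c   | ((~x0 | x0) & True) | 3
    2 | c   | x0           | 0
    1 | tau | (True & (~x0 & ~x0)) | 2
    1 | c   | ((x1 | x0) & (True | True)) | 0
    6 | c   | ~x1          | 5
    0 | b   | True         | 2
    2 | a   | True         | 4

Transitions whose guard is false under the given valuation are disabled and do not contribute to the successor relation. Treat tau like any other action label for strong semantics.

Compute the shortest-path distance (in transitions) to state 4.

Breadth-first toward 4:
  L0 = {0}
  L1 = {2}
  L2 = {3,4}
first hit 4 at d=2 via b·a

Answer: 2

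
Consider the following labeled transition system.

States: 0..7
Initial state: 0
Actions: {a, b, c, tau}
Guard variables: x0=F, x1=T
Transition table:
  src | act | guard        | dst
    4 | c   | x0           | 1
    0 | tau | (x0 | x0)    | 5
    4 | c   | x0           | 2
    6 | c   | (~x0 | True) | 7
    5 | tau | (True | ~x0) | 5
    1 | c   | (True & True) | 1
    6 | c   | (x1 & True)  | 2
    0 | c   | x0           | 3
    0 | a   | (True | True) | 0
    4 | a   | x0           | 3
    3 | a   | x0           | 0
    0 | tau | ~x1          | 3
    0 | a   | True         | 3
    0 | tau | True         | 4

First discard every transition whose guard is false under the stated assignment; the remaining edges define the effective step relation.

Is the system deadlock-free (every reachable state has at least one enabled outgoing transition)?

Answer: DEADLOCK at state 3

Trace:
Reach set: {0,3,4}
  0: a→0  a→3  tau→4  [deg 3]
  3: ∅  [deadlock]
  4: ∅  [deadlock]
Path to 3: a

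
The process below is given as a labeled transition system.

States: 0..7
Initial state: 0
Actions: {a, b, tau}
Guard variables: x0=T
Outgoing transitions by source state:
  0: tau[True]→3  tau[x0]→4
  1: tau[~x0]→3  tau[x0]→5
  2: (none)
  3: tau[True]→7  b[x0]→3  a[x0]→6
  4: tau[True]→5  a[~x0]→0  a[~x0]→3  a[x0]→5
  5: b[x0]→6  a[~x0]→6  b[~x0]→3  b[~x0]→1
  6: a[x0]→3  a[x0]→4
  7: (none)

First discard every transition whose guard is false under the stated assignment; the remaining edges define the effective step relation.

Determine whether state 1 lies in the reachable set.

After dropping false guards: 11 live edges.
L0 = {0}
L1 = {3,4}  total {0,3,4}
L2 = {5,6,7}  total {0,3,4,5,6,7}
Reachable = {0,3,4,5,6,7}

Answer: UNREACHABLE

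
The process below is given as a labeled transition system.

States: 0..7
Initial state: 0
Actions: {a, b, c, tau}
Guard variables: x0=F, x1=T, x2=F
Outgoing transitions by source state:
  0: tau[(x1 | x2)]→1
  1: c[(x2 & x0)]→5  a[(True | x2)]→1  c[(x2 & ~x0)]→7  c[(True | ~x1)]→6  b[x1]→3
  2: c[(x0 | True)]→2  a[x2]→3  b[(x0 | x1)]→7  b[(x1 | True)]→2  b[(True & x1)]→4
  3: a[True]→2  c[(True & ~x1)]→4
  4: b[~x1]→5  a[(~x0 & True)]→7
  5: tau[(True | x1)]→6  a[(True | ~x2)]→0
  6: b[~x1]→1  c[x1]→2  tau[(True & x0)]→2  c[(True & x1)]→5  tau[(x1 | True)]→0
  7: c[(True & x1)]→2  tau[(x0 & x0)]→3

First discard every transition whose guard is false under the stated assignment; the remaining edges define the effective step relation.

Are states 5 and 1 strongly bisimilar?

Refine partition for ~:
  round 0: {{0,1,2,3,4,5,6,7}}
  round 1: {{0},{1},{2},{3,4},{5},{6},{7}}
  round 2: {{0},{1},{2},{3},{4},{5},{6},{7}}
8 equivalence class(es) (converged in 3)
class of 5: {5}; class of 1: {1}

Answer: NOT BISIMILAR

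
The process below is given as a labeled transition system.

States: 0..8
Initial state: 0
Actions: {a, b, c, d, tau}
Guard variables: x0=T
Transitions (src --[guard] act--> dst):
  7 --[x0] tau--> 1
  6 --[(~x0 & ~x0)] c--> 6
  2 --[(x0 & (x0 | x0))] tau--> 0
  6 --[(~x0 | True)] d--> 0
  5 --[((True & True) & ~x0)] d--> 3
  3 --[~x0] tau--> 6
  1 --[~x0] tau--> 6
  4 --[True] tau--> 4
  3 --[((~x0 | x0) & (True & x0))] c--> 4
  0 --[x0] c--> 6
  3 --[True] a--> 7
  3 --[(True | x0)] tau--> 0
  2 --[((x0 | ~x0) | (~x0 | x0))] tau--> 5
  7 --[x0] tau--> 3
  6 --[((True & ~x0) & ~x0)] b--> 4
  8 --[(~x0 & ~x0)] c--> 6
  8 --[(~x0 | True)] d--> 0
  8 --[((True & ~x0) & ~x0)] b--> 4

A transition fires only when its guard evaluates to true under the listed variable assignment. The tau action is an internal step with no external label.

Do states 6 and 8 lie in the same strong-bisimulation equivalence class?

Answer: BISIMILAR

Working:
Bisimulation quotient by refinement:
  P[0] = {{0,1,2,3,4,5,6,7,8}}
  P[1] = {{0},{1,5},{2,4,7},{3},{6,8}}
  P[2] = {{0},{1,5},{2},{3},{4},{6,8},{7}}
7 equivalence class(es) (converged in 3)
6∈{6,8}, 8∈{6,8}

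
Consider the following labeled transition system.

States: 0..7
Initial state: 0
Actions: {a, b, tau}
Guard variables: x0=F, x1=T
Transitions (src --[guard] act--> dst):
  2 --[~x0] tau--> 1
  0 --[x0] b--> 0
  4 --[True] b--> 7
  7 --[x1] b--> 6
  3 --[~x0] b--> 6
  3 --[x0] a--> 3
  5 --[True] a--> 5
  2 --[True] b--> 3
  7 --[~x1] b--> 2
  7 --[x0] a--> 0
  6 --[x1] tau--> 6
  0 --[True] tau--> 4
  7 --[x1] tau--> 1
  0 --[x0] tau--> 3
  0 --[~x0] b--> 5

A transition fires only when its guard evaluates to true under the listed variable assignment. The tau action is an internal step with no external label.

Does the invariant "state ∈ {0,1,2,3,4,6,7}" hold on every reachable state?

Answer: INVARIANT VIOLATED at state 5

Working:
Safe = {0,1,2,3,4,6,7}
Reachable = {0,1,4,5,6,7}
  0: safe
  1: safe
  4: safe
  5: ✗ unsafe
  6: safe
  7: safe
witness against invariant: b → 5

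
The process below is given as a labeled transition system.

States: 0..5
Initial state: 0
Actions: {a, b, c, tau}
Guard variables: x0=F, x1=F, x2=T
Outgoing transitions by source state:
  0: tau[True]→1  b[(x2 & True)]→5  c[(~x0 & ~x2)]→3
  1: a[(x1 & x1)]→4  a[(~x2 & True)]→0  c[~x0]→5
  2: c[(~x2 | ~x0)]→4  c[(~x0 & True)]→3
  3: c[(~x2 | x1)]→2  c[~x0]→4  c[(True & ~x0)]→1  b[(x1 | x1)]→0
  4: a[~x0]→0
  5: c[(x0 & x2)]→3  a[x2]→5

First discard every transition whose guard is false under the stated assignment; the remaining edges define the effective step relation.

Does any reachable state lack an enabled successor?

Reachable = {0,1,5}
  0: b→5  tau→1  [2 out]
  1: c→5  [1 out]
  5: a→5  [1 out]

Answer: DEADLOCK-FREE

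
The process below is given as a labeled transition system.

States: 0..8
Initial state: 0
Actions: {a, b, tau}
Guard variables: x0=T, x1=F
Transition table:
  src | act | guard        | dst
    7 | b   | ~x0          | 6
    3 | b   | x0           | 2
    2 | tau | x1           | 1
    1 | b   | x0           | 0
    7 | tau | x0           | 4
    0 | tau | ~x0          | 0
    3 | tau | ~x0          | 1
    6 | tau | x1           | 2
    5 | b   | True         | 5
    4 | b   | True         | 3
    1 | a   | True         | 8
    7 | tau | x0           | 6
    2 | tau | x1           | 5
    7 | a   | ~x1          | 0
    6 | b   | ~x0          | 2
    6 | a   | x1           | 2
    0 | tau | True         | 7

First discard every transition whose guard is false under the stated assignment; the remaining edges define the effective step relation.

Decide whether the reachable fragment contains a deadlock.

Reachable = {0,2,3,4,6,7}
  0: tau→7  [deg 1]
  2: ∅  [no exit]
  3: b→2  [deg 1]
  4: b→3  [deg 1]
  6: ∅  [no exit]
  7: a→0  tau→4  tau→6  [deg 3]
trace reaching 2: tau·tau·b·b

Answer: DEADLOCK at state 2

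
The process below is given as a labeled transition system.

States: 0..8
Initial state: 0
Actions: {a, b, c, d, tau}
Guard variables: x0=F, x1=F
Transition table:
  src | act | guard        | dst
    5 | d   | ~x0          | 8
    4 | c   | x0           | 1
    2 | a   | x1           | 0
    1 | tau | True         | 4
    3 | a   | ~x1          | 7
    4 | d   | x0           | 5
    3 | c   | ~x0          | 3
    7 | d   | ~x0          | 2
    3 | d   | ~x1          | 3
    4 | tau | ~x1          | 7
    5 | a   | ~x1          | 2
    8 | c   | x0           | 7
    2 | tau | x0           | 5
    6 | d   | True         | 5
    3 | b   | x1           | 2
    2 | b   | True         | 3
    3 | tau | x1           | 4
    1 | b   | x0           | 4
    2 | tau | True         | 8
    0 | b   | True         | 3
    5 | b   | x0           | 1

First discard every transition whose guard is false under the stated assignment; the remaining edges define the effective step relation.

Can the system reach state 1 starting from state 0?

Guard filter leaves 12 enabled edge(s).
depth 0: {0}
depth 1: {3}  total {0,3}
depth 2: {7}  total {0,3,7}
depth 3: {2}  total {0,2,3,7}
depth 4: {8}  total {0,2,3,7,8}
Reach set: {0,2,3,7,8}

Answer: UNREACHABLE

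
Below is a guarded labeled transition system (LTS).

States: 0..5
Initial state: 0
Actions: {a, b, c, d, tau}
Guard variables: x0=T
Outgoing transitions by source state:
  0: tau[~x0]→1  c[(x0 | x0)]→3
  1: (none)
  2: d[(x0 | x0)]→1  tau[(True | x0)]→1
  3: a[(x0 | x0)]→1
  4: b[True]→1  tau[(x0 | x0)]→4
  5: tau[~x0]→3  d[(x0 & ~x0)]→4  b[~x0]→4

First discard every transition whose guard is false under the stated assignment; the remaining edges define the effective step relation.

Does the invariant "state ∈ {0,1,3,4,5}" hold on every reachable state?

Answer: INVARIANT HOLDS

Trace:
Allowed set {0,1,3,4,5}
Reach set: {0,1,3}
  0: ok
  1: ok
  3: ok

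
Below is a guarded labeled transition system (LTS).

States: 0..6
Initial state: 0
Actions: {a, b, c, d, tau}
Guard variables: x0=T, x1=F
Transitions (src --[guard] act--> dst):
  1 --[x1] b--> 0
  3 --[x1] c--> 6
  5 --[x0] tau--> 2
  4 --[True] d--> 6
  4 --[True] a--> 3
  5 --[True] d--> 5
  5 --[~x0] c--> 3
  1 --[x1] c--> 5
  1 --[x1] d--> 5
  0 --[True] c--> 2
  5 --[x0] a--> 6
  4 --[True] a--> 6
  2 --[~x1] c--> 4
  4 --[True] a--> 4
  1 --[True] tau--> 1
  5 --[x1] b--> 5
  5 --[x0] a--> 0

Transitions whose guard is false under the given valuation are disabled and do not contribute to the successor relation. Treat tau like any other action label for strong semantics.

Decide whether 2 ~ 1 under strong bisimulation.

Refine partition for ~:
  π0 = {{0,1,2,3,4,5,6}}
  π1 = {{0,2},{1},{3,6},{4},{5}}
  π2 = {{0},{1},{2},{3,6},{4},{5}}
stable after 3 split(s): 6 block(s)
2∈{2}, 1∈{1}

Answer: NOT BISIMILAR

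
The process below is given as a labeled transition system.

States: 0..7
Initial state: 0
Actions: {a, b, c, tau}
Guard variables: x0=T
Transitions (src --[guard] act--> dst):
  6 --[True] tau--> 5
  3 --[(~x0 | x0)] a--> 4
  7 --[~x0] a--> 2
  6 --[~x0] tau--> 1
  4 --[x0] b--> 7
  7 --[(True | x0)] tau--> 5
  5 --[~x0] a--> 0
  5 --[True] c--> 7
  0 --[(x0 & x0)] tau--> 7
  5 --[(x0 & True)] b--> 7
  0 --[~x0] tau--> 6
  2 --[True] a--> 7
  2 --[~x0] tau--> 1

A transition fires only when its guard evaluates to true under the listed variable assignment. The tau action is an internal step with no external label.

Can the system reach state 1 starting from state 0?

Answer: UNREACHABLE

Trace:
Guard filter leaves 8 enabled edge(s).
Layer 0: {0}
Layer 1: {7}  now seen {0,7}
Layer 2: {5}  now seen {0,5,7}
Reachable = {0,5,7}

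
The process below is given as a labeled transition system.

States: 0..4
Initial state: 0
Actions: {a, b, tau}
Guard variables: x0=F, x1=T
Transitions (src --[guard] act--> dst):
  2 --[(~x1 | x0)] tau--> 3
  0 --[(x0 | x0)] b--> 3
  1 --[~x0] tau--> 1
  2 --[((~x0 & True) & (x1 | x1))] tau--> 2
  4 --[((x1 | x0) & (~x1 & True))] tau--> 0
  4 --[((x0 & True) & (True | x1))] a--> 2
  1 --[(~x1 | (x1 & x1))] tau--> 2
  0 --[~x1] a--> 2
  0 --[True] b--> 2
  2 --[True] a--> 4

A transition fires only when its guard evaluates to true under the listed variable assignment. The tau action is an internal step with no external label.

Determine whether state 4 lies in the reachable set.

Answer: REACHABLE

Trace:
5 transition(s) survive guard evaluation.
Layer 0: {0}
Layer 1: {2}  cumulative {0,2}
Layer 2: {4}  cumulative {0,2,4}
R = {0,2,4}
Path to 4: b·a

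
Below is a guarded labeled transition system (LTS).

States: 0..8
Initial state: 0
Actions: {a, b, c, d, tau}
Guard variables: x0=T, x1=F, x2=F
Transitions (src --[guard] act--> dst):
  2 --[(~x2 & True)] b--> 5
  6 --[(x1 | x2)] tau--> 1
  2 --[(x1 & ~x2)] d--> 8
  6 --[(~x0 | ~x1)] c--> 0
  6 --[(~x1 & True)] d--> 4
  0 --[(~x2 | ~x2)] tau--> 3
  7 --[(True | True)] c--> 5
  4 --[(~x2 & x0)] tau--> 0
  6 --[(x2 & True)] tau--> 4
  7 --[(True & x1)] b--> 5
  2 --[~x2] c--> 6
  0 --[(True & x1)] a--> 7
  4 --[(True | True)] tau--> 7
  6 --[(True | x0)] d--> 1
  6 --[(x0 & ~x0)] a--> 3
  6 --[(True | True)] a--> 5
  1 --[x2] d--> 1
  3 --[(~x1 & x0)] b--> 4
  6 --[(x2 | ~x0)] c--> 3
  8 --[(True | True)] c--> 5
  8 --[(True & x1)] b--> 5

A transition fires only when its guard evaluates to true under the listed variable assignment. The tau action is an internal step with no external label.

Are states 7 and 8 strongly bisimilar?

Answer: BISIMILAR

Trace:
Refine partition for ~:
  π0 = {{0,1,2,3,4,5,6,7,8}}
  π1 = {{0,4},{1,5},{2},{3},{6},{7,8}}
  π2 = {{0},{1,5},{2},{3},{4},{6},{7,8}}
stable after 3 split(s): 7 block(s)
[7]={7,8}  [8]={7,8}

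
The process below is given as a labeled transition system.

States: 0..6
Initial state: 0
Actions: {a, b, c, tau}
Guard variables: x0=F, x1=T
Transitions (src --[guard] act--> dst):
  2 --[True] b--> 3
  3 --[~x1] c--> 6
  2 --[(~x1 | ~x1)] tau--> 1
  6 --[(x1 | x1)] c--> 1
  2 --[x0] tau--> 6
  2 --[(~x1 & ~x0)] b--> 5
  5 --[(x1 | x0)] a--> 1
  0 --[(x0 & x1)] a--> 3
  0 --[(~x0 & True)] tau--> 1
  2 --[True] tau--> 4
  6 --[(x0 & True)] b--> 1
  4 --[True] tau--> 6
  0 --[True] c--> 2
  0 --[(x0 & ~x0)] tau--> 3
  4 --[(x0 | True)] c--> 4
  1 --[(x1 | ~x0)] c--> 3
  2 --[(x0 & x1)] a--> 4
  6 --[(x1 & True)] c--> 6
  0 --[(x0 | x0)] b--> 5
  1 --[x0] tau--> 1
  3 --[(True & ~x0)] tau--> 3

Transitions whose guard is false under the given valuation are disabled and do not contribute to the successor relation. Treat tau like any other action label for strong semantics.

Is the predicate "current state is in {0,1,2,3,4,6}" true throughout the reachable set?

Answer: INVARIANT HOLDS

Working:
Safe = {0,1,2,3,4,6}
Reachable = {0,1,2,3,4,6}
  0: ok
  1: ok
  2: ok
  3: ok
  4: ok
  6: ok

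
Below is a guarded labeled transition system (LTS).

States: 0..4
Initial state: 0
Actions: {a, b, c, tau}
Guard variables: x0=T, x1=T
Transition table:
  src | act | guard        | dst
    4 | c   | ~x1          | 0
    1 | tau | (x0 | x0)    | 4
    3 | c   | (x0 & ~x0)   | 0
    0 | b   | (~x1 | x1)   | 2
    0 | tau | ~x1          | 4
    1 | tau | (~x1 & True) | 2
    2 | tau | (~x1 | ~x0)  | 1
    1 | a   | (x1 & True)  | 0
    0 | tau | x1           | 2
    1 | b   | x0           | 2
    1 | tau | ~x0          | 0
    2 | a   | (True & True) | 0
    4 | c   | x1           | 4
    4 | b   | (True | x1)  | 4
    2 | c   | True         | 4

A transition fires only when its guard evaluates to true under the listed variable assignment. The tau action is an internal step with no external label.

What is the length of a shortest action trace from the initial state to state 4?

Breadth-first toward 4:
  depth 0: {0}
  depth 1: {2}
  depth 2: {4}
4 enters at depth 2; path b·c

Answer: 2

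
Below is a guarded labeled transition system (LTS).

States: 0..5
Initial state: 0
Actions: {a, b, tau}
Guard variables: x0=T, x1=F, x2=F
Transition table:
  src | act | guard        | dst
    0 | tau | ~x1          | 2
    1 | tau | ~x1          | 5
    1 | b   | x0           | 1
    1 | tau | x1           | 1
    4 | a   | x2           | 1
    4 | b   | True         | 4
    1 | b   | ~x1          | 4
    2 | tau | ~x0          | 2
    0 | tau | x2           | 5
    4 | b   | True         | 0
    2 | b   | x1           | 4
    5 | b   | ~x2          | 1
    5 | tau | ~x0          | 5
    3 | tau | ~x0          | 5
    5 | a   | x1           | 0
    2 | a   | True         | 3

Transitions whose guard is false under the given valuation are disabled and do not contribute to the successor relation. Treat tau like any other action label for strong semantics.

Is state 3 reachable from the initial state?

Answer: REACHABLE

Working:
8 transition(s) survive guard evaluation.
Layer 0: {0}
Layer 1: {2}  cumulative {0,2}
Layer 2: {3}  cumulative {0,2,3}
R = {0,2,3}
Path to 3: tau·a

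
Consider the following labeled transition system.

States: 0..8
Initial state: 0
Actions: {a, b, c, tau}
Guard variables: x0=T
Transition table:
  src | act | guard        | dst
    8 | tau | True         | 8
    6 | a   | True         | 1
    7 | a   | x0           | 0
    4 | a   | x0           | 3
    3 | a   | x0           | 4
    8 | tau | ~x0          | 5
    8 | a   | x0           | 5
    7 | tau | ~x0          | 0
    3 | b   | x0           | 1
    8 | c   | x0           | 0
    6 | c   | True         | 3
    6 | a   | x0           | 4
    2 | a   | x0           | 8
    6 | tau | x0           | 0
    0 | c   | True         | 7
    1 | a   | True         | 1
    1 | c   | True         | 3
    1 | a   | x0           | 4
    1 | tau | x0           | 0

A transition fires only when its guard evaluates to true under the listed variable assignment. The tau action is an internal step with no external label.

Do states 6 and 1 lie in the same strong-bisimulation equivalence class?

Compute ~ classes (split until stable):
  round 0: {{0,1,2,3,4,5,6,7,8}}
  round 1: {{0},{1,6,8},{2,4,7},{3},{5}}
  round 2: {{0},{1,6},{2},{3},{4},{5},{7},{8}}
stable after 3 split(s): 8 block(s)
[6]={1,6}  [1]={1,6}

Answer: BISIMILAR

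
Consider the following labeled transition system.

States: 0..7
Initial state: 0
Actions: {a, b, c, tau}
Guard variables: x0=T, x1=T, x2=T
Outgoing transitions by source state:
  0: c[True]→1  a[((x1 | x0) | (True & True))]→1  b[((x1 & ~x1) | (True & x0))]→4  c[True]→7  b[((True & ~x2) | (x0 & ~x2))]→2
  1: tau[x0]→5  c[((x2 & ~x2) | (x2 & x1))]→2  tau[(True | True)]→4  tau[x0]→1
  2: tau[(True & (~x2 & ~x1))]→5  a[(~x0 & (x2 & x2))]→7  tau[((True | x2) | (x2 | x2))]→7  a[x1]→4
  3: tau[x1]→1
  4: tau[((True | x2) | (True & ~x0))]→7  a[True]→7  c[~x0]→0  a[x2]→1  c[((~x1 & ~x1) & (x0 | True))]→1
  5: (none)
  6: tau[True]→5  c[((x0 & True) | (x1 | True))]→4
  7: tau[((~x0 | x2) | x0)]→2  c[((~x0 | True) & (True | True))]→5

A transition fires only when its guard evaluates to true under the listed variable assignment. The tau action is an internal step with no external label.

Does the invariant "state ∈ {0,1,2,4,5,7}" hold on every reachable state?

Allowed set {0,1,2,4,5,7}
Reachable = {0,1,2,4,5,7}
  0: safe
  1: safe
  2: safe
  4: safe
  5: safe
  7: safe

Answer: INVARIANT HOLDS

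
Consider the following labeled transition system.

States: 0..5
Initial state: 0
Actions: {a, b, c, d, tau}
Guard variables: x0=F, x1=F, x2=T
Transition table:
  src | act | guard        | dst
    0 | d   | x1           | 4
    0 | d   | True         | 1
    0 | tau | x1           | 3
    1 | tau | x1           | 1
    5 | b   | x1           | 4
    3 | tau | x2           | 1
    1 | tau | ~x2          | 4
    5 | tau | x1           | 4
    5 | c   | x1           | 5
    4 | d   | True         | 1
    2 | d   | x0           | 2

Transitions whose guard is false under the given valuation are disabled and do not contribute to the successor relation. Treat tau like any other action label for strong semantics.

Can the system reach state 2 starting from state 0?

3 transition(s) survive guard evaluation.
L0 = {0}
L1 = {1}  now seen {0,1}
Reachable = {0,1}

Answer: UNREACHABLE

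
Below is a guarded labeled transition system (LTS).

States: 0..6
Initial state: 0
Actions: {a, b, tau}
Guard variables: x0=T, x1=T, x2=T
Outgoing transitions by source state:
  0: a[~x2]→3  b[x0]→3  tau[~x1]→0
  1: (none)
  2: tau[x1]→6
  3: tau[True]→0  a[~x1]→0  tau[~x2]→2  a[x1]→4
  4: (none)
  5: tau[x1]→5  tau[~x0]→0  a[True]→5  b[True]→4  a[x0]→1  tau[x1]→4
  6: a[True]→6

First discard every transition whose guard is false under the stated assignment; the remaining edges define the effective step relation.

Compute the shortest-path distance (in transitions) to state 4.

Answer: 2

Analysis:
Breadth-first toward 4:
  Layer 0: {0}
  Layer 1: {3}
  Layer 2: {4}
first hit 4 at d=2 via b·a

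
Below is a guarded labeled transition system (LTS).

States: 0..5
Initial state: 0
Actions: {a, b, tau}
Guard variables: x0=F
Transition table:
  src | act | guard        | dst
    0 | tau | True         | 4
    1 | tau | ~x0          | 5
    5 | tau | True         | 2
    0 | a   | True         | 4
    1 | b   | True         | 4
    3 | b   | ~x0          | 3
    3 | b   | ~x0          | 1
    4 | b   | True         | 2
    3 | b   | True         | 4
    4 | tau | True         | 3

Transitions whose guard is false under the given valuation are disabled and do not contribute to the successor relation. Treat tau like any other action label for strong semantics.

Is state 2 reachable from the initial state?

Answer: REACHABLE

Working:
After dropping false guards: 10 live edges.
L0 = {0}
L1 = {4}  cumulative {0,4}
L2 = {2,3}  cumulative {0,2,3,4}
L3 = {1}  cumulative {0,1,2,3,4}
L4 = {5}  cumulative {0,1,2,3,4,5}
Reach set: {0,1,2,3,4,5}
witness 2: tau·b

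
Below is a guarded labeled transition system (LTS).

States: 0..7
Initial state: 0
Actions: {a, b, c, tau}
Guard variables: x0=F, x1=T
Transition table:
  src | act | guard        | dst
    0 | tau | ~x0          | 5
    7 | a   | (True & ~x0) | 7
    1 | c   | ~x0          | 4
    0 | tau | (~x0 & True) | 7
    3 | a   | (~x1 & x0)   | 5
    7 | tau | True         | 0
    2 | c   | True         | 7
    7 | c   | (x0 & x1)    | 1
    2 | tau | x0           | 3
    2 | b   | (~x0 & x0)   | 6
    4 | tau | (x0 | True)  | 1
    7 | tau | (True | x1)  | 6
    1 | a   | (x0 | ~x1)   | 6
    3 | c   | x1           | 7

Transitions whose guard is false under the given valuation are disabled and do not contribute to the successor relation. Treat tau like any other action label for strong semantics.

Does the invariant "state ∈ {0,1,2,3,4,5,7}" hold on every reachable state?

Allowed set {0,1,2,3,4,5,7}
Reach set: {0,5,6,7}
  0: safe
  5: safe
  6: outside
  7: safe
counterexample path to 6: tau·tau

Answer: INVARIANT VIOLATED at state 6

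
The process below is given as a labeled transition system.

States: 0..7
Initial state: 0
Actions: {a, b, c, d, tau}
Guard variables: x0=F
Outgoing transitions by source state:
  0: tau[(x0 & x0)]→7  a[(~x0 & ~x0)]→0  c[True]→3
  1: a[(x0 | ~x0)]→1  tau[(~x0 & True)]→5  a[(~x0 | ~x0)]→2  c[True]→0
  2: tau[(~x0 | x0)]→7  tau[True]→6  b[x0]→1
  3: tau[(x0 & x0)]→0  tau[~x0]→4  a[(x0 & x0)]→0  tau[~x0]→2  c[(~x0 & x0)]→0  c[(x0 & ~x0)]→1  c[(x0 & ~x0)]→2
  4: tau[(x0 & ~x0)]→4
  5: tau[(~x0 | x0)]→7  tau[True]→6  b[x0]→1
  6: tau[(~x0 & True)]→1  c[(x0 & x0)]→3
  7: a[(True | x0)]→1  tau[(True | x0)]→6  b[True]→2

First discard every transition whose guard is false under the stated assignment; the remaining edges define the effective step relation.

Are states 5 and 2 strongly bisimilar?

Compute ~ classes (split until stable):
  P[0] = {{0,1,2,3,4,5,6,7}}
  P[1] = {{0},{1},{2,3,5,6},{4},{7}}
  P[2] = {{0},{1},{2,5},{3},{4},{6},{7}}
stable after 3 split(s): 7 block(s)
class of 5: {2,5}; class of 2: {2,5}

Answer: BISIMILAR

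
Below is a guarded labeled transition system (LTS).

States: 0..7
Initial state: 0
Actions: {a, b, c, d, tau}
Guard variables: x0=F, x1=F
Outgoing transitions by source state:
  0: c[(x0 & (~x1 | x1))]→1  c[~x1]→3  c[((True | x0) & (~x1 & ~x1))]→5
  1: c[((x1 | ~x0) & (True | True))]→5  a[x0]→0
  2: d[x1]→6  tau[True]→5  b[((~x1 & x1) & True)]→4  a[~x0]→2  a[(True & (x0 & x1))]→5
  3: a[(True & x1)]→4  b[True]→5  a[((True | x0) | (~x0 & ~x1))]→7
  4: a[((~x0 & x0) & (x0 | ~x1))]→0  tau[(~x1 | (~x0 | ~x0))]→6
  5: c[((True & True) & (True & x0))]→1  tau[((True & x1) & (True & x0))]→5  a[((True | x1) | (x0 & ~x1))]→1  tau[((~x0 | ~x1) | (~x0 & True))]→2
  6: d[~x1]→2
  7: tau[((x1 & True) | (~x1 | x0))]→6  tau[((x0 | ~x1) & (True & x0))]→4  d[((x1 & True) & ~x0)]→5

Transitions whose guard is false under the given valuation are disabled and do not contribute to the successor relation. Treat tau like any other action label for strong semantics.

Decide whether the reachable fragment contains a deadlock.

Answer: DEADLOCK-FREE

Working:
Reachable = {0,1,2,3,5,6,7}
  0: c→3  c→5  [deg 2]
  1: c→5  [deg 1]
  2: a→2  tau→5  [deg 2]
  3: a→7  b→5  [deg 2]
  5: a→1  tau→2  [deg 2]
  6: d→2  [deg 1]
  7: tau→6  [deg 1]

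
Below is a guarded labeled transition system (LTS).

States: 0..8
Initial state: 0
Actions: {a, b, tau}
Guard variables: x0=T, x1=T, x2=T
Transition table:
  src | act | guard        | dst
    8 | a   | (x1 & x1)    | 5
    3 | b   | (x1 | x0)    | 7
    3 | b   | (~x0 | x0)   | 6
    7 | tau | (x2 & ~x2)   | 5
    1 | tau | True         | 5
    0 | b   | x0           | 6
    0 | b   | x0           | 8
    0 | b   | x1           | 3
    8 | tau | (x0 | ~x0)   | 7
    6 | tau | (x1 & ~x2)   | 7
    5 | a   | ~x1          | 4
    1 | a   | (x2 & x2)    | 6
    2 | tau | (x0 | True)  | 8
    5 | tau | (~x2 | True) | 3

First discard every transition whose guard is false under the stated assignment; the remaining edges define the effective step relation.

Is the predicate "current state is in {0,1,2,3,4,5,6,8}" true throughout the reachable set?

Allowed set {0,1,2,3,4,5,6,8}
R = {0,3,5,6,7,8}
  0: ✓
  3: ✓
  5: ✓
  6: ✓
  7: VIOLATES
  8: ✓
reach 7 via b·tau — violates

Answer: INVARIANT VIOLATED at state 7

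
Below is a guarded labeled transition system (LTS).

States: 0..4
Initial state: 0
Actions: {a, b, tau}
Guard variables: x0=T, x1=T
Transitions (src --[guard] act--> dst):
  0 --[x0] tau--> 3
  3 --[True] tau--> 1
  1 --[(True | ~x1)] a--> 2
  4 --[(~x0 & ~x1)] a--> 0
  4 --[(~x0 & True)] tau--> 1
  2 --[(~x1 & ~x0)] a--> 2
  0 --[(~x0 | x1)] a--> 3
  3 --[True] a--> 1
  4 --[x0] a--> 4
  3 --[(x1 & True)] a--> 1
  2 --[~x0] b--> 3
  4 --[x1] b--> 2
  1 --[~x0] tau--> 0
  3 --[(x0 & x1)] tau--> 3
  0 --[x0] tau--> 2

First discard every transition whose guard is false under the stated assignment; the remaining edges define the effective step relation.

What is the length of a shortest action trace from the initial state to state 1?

Breadth-first toward 1:
  L0 = {0}
  L1 = {2,3}
  L2 = {1}
depth(1)=2, e.g. a·a

Answer: 2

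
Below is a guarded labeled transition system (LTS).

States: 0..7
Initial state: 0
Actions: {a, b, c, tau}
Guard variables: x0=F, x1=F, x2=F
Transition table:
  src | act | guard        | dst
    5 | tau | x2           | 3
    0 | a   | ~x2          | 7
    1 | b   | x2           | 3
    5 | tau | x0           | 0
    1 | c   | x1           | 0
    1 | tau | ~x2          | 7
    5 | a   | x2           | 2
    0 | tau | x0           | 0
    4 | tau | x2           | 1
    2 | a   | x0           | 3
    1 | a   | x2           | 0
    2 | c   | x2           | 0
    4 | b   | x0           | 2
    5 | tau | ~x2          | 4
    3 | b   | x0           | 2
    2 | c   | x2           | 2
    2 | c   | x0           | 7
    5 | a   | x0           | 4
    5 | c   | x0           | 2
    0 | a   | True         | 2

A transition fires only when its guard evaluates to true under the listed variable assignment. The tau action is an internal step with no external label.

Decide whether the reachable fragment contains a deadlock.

Answer: DEADLOCK at state 2

Analysis:
R = {0,2,7}
  0: a→2  a→7  [deg 2]
  2: ∅  [no exit]
  7: ∅  [no exit]
Path to 2: a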